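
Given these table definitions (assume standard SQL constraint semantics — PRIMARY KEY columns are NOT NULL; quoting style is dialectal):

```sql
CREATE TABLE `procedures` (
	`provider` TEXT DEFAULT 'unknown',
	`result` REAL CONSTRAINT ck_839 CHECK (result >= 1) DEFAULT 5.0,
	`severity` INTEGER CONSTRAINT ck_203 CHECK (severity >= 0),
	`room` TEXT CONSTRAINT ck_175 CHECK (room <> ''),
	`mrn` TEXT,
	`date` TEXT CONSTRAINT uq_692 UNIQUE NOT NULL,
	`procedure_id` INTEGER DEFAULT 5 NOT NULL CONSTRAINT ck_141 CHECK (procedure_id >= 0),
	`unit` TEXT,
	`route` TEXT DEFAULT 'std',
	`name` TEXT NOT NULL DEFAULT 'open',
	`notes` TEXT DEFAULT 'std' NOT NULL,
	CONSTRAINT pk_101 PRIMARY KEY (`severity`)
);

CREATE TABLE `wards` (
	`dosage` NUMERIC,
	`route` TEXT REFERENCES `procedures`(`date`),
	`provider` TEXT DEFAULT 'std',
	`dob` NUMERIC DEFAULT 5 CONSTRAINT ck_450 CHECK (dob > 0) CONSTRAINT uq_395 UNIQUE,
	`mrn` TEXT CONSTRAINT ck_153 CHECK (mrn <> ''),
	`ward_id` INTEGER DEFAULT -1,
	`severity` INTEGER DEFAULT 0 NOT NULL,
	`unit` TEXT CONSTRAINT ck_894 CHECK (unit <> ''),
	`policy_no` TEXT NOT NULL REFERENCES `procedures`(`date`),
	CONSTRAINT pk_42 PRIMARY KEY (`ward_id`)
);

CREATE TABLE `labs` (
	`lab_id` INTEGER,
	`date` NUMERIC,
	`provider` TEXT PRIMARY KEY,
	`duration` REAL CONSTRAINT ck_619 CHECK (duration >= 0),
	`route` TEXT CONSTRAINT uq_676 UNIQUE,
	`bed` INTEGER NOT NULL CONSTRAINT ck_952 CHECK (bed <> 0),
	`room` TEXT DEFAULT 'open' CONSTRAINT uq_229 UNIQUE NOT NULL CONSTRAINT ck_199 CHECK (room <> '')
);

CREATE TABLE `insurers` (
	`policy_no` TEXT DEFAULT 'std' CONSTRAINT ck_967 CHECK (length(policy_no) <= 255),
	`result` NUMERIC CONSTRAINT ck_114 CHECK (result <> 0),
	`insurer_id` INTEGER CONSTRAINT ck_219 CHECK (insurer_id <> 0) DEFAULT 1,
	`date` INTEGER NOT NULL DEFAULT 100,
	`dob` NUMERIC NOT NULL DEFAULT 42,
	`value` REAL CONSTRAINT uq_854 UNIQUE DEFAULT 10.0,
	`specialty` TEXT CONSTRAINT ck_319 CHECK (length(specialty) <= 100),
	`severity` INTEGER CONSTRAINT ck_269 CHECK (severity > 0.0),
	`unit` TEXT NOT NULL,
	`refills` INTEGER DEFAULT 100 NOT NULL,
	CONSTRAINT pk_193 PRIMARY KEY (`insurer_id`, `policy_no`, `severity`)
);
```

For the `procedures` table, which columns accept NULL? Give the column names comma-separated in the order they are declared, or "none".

- provider: DEFAULT only fills an omitted column; an explicit NULL is still allowed → nullable.
- result: CHECK does not forbid NULL (a CHECK constraint passes when its expression is NULL) → nullable.
- severity: part of the PRIMARY KEY, which implies NOT NULL → not nullable.
- room: CHECK does not forbid NULL (a CHECK constraint passes when its expression is NULL) → nullable.
- mrn: no NOT NULL constraint applies → nullable.
- date: declared NOT NULL → not nullable.
- procedure_id: declared NOT NULL → not nullable.
- unit: no NOT NULL constraint applies → nullable.
- route: DEFAULT only fills an omitted column; an explicit NULL is still allowed → nullable.
- name: declared NOT NULL → not nullable.
- notes: declared NOT NULL → not nullable.

provider, result, room, mrn, unit, route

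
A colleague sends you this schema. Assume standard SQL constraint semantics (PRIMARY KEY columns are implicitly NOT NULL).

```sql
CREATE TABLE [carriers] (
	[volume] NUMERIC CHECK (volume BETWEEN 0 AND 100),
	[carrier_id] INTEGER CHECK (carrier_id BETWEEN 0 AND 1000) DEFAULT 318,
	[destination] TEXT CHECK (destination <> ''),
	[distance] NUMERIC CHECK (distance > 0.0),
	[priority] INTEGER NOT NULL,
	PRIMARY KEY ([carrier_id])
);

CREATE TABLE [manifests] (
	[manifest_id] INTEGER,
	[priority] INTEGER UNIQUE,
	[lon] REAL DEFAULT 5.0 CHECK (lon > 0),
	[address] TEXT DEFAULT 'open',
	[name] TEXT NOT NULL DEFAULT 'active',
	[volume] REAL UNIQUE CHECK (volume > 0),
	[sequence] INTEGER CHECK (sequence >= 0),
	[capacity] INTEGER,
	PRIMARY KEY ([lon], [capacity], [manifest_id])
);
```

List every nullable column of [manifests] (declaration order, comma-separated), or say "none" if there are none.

- manifest_id: part of the PRIMARY KEY, which implies NOT NULL → not nullable.
- priority: UNIQUE does not imply NOT NULL → nullable.
- lon: part of the PRIMARY KEY, which implies NOT NULL → not nullable.
- address: DEFAULT only fills an omitted column; an explicit NULL is still allowed → nullable.
- name: declared NOT NULL → not nullable.
- volume: CHECK does not forbid NULL (a CHECK constraint passes when its expression is NULL) → nullable.
- sequence: CHECK does not forbid NULL (a CHECK constraint passes when its expression is NULL) → nullable.
- capacity: part of the PRIMARY KEY, which implies NOT NULL → not nullable.

priority, address, volume, sequence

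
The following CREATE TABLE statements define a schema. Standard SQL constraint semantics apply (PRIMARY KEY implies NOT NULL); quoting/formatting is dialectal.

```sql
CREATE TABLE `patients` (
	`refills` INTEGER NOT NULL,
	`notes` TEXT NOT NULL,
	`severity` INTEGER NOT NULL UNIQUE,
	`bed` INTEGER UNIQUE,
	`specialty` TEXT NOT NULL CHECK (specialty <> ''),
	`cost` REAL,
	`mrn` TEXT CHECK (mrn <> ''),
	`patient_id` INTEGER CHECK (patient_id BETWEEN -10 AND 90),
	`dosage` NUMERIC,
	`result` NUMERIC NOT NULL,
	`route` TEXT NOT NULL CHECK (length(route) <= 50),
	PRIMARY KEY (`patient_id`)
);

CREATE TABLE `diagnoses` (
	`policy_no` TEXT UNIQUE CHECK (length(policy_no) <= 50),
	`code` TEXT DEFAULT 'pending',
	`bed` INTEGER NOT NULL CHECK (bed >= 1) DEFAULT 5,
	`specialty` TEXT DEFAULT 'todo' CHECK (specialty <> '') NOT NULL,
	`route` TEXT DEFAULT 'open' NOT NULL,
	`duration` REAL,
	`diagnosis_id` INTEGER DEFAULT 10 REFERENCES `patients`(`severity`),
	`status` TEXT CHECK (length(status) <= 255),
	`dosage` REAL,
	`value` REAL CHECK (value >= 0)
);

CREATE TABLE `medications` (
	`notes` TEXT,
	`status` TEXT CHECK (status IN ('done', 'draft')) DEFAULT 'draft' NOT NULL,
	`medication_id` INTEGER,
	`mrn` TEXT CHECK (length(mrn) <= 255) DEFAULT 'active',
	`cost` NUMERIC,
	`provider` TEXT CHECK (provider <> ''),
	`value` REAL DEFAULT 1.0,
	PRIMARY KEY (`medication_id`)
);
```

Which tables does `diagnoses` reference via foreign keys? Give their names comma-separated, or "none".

patients

- diagnosis_id REFERENCES patients(severity).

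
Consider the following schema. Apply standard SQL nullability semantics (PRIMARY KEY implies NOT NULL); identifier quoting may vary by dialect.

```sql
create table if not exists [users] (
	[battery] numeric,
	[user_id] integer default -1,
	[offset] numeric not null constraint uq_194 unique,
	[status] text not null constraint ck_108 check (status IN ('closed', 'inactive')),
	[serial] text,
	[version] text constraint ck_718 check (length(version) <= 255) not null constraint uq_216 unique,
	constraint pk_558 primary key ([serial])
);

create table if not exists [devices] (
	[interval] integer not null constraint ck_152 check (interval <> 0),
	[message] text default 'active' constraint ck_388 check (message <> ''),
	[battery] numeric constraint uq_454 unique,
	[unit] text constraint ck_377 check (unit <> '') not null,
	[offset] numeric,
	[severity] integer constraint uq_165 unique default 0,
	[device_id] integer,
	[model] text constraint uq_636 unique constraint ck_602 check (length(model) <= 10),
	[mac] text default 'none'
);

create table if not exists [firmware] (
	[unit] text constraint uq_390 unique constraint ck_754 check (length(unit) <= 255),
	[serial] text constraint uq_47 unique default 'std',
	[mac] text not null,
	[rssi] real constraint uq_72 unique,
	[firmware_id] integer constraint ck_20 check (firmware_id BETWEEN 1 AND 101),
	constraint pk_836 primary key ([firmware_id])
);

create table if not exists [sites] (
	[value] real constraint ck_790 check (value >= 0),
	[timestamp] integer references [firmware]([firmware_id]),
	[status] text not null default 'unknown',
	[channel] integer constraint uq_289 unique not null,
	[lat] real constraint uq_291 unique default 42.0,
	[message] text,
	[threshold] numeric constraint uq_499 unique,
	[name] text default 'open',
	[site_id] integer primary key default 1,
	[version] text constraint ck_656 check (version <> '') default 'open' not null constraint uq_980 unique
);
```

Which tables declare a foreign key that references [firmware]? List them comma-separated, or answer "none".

- sites.timestamp references firmware(firmware_id).

sites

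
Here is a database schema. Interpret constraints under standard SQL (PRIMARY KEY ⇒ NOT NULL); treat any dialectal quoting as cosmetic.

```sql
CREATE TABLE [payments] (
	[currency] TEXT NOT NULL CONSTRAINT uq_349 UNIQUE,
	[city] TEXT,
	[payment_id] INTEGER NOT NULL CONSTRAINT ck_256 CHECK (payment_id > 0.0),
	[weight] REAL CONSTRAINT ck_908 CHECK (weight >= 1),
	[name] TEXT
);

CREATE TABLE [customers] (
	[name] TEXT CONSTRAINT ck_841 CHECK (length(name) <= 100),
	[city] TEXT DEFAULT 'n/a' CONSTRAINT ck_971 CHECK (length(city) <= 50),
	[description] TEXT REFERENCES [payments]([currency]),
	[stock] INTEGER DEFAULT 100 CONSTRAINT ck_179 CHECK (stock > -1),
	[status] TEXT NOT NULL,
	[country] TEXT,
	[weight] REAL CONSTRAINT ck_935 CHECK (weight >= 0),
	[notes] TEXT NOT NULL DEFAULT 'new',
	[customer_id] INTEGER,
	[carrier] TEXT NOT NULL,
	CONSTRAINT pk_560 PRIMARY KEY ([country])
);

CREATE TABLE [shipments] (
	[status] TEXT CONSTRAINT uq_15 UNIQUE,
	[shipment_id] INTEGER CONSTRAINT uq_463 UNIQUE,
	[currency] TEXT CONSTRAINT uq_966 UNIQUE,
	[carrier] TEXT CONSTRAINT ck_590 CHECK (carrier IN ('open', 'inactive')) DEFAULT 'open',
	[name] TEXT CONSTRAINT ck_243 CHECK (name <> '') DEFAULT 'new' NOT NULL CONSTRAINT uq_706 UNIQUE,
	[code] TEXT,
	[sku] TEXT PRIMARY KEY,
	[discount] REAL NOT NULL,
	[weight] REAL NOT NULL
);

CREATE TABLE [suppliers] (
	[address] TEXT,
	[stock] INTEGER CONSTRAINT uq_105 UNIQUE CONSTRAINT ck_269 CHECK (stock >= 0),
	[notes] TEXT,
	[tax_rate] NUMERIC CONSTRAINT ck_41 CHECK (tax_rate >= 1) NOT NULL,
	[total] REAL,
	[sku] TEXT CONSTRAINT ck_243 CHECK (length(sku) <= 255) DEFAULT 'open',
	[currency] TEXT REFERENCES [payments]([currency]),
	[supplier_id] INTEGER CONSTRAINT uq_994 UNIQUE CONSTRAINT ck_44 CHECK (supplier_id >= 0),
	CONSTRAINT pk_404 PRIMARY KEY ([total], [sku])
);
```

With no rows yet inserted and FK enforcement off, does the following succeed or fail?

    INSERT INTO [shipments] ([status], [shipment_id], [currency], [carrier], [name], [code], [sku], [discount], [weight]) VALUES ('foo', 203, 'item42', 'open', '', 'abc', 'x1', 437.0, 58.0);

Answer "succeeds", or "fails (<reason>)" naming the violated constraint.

The value '' for name violates CHECK (name <> '').

fails (CHECK on name)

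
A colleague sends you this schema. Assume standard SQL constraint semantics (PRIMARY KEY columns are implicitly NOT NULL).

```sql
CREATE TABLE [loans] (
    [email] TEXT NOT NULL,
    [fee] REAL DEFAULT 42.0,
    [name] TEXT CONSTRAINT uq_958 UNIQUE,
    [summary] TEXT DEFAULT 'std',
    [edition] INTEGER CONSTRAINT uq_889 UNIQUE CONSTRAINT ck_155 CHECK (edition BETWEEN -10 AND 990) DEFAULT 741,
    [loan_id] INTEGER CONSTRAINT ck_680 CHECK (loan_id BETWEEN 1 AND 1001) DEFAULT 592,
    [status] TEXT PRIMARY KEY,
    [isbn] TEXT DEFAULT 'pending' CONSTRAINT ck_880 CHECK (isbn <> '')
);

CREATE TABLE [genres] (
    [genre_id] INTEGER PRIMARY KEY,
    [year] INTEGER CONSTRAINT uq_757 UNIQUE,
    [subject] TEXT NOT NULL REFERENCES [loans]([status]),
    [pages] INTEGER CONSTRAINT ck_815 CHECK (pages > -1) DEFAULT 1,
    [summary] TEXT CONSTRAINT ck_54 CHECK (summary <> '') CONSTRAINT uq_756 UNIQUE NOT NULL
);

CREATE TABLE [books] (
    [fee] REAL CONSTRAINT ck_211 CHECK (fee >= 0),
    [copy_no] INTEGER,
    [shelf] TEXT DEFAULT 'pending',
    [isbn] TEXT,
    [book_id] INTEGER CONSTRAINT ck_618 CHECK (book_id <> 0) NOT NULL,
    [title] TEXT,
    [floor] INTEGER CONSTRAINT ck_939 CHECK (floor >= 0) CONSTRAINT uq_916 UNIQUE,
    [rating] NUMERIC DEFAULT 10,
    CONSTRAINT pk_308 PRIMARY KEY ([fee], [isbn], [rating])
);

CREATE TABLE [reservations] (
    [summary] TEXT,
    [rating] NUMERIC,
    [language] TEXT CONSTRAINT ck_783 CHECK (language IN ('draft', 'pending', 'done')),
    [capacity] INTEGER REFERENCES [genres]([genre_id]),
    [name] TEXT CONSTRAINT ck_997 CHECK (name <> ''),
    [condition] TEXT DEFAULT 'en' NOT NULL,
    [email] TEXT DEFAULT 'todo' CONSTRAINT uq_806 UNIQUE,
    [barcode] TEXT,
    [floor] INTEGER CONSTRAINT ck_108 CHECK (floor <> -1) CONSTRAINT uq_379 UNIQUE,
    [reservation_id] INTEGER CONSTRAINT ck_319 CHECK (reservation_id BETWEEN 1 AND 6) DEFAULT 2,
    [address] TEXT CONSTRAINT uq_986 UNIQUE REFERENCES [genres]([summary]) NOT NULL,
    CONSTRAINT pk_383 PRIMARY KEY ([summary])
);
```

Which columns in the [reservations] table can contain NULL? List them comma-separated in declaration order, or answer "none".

rating, language, capacity, name, email, barcode, floor, reservation_id

- summary: part of the PRIMARY KEY, which implies NOT NULL → not nullable.
- rating: no NOT NULL constraint applies → nullable.
- language: CHECK does not forbid NULL (a CHECK constraint passes when its expression is NULL) → nullable.
- capacity: a foreign key column may be NULL unless separately constrained → nullable.
- name: CHECK does not forbid NULL (a CHECK constraint passes when its expression is NULL) → nullable.
- condition: declared NOT NULL → not nullable.
- email: UNIQUE does not imply NOT NULL → nullable.
- barcode: no NOT NULL constraint applies → nullable.
- floor: CHECK does not forbid NULL (a CHECK constraint passes when its expression is NULL) → nullable.
- reservation_id: CHECK does not forbid NULL (a CHECK constraint passes when its expression is NULL) → nullable.
- address: declared NOT NULL → not nullable.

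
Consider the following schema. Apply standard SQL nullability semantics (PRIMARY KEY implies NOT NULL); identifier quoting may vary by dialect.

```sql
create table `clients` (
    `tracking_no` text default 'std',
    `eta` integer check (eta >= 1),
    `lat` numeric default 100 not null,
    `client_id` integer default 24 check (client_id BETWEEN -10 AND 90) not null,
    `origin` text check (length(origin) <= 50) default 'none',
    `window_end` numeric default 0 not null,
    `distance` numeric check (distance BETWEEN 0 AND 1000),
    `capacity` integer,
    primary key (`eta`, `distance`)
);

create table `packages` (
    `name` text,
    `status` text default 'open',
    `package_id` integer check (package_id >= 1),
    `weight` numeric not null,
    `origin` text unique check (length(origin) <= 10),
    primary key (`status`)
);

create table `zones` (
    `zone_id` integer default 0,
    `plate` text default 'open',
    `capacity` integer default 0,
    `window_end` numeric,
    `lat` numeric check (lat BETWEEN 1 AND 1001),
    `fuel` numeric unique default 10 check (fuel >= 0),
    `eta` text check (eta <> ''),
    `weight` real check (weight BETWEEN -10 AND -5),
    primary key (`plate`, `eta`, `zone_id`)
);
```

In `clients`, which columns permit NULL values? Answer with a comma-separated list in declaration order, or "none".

- tracking_no: DEFAULT only fills an omitted column; an explicit NULL is still allowed → nullable.
- eta: part of the PRIMARY KEY, which implies NOT NULL → not nullable.
- lat: declared NOT NULL → not nullable.
- client_id: declared NOT NULL → not nullable.
- origin: CHECK does not forbid NULL (a CHECK constraint passes when its expression is NULL) → nullable.
- window_end: declared NOT NULL → not nullable.
- distance: part of the PRIMARY KEY, which implies NOT NULL → not nullable.
- capacity: no NOT NULL constraint applies → nullable.

tracking_no, origin, capacity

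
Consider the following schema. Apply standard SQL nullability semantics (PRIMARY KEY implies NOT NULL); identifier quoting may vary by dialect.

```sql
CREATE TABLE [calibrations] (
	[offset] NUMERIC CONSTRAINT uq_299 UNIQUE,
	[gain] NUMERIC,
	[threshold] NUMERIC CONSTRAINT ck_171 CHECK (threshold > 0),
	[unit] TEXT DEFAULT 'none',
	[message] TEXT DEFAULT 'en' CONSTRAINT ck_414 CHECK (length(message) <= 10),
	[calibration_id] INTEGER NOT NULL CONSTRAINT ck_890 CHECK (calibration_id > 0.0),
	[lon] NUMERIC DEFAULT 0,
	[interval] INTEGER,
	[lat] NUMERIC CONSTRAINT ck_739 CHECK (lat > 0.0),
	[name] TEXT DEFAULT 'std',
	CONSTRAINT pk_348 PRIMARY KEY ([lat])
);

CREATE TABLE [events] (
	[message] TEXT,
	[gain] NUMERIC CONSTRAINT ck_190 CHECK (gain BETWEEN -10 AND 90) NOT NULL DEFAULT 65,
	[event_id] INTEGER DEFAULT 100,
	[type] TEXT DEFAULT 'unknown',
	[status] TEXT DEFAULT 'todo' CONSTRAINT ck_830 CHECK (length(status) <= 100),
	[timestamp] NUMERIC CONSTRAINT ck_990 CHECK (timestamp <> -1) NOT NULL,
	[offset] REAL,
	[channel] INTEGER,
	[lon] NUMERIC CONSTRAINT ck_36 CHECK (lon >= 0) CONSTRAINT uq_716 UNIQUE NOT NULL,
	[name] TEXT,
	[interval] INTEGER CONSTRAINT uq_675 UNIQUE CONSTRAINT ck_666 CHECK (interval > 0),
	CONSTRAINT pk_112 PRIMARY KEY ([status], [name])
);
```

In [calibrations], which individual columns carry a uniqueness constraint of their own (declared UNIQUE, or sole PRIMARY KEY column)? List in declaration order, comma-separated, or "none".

- offset: declared UNIQUE → unique.
- gain: no UNIQUE or single-column PK constraint.
- threshold: no UNIQUE or single-column PK constraint.
- unit: no UNIQUE or single-column PK constraint.
- message: no UNIQUE or single-column PK constraint.
- calibration_id: no UNIQUE or single-column PK constraint.
- lon: no UNIQUE or single-column PK constraint.
- interval: no UNIQUE or single-column PK constraint.
- lat: single-column PRIMARY KEY → unique.
- name: no UNIQUE or single-column PK constraint.

offset, lat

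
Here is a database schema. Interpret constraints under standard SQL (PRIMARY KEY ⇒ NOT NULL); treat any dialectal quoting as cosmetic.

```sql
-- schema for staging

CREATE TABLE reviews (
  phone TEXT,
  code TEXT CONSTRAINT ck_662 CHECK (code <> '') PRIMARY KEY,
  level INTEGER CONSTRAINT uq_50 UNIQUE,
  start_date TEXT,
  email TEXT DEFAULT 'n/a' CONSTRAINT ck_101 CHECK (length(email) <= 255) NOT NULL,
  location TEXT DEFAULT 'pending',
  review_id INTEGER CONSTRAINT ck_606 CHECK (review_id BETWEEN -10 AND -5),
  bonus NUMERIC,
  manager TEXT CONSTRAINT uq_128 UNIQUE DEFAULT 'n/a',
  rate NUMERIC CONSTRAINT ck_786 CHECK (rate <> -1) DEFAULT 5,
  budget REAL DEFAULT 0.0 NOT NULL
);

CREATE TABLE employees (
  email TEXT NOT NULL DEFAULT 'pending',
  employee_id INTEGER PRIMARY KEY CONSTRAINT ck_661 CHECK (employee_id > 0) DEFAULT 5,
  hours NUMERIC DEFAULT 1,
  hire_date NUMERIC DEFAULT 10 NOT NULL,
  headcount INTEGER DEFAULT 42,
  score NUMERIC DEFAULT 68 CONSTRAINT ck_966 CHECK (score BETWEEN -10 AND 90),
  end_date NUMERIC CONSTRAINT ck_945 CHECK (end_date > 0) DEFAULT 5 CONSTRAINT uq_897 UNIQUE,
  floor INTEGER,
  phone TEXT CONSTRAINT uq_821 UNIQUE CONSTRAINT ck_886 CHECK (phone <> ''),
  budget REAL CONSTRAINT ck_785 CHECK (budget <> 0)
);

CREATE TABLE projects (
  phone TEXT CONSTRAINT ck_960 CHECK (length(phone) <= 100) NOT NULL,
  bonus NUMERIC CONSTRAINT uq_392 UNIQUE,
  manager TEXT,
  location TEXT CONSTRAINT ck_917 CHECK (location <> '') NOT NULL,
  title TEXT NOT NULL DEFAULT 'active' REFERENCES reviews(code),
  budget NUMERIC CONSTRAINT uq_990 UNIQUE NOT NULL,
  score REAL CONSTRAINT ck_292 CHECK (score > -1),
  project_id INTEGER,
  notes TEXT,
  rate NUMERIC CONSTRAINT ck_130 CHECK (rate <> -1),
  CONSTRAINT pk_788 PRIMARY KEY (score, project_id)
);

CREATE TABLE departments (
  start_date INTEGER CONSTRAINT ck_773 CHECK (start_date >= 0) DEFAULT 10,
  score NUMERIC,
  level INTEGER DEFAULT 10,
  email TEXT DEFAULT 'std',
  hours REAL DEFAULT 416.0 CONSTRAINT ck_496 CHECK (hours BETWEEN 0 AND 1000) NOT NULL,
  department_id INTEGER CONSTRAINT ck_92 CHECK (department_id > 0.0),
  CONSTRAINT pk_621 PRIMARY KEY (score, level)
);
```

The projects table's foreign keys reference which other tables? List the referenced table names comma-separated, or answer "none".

reviews

- title REFERENCES reviews(code).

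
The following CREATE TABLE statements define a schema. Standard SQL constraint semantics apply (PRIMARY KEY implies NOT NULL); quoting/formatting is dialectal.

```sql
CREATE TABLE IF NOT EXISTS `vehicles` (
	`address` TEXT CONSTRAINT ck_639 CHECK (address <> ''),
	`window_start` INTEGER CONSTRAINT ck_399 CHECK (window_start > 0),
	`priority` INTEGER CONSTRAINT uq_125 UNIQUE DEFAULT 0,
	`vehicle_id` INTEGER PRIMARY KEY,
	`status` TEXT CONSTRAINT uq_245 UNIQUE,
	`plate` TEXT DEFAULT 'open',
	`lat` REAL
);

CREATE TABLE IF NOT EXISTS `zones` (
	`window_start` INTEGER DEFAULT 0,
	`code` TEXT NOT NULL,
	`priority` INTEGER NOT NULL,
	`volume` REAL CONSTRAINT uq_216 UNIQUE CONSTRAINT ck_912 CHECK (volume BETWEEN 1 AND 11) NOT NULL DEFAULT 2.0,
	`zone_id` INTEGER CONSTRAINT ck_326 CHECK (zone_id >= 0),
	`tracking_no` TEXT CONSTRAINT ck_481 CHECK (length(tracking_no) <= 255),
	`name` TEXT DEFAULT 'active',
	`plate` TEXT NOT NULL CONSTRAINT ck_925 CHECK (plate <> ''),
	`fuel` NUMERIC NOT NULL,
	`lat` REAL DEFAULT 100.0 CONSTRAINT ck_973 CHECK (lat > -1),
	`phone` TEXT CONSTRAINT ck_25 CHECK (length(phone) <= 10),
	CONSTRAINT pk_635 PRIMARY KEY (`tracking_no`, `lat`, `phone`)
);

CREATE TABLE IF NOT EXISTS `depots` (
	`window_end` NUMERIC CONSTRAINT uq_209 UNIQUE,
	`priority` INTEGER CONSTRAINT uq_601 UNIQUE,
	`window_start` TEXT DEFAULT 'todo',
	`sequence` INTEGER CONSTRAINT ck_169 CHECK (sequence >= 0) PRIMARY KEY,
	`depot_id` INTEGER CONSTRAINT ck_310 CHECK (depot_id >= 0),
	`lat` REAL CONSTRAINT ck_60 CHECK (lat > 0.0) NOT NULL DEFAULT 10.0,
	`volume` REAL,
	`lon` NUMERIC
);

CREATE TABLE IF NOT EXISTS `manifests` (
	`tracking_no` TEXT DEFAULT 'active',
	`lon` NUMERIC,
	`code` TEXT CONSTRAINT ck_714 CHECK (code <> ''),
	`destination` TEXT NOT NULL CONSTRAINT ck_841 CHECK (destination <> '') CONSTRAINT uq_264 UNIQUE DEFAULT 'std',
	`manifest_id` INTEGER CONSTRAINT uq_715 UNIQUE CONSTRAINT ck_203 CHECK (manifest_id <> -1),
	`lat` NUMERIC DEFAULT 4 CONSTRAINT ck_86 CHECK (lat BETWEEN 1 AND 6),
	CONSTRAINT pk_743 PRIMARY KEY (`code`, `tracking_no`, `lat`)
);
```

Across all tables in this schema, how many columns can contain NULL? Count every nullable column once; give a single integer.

vehicles: 6 nullable (address, window_start, priority, status, plate, lat — PK (vehicle_id) and explicit NOT NULL columns excluded).
zones: 3 nullable (window_start, zone_id, name — PK (tracking_no, lat, phone) and explicit NOT NULL columns excluded).
depots: 6 nullable (window_end, priority, window_start, depot_id, volume, lon — PK (sequence) and explicit NOT NULL columns excluded).
manifests: 2 nullable (lon, manifest_id — PK (code, tracking_no, lat) and explicit NOT NULL columns excluded).
Total: 6 + 3 + 6 + 2 = 17.

17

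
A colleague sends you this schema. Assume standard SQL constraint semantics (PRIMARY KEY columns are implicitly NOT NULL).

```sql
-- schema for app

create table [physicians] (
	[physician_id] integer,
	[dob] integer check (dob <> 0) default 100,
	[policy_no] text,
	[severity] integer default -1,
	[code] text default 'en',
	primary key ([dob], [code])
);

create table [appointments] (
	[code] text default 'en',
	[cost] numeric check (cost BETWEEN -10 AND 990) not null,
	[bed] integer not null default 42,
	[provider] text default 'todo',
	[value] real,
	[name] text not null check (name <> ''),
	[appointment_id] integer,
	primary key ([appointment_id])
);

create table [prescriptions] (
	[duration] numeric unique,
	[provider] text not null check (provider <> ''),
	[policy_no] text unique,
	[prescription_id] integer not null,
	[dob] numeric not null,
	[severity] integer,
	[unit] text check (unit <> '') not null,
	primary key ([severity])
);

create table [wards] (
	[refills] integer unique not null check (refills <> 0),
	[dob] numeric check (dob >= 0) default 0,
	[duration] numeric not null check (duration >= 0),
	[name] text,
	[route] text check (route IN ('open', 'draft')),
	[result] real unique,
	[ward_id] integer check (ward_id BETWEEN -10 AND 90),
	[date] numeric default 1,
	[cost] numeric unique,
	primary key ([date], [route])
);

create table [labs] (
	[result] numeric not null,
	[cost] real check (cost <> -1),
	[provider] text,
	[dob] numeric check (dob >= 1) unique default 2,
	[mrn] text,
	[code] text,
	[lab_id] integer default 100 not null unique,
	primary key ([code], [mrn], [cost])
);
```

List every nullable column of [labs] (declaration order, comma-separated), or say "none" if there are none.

provider, dob

- result: declared NOT NULL → not nullable.
- cost: part of the PRIMARY KEY, which implies NOT NULL → not nullable.
- provider: no NOT NULL constraint applies → nullable.
- dob: CHECK does not forbid NULL (a CHECK constraint passes when its expression is NULL) → nullable.
- mrn: part of the PRIMARY KEY, which implies NOT NULL → not nullable.
- code: part of the PRIMARY KEY, which implies NOT NULL → not nullable.
- lab_id: declared NOT NULL → not nullable.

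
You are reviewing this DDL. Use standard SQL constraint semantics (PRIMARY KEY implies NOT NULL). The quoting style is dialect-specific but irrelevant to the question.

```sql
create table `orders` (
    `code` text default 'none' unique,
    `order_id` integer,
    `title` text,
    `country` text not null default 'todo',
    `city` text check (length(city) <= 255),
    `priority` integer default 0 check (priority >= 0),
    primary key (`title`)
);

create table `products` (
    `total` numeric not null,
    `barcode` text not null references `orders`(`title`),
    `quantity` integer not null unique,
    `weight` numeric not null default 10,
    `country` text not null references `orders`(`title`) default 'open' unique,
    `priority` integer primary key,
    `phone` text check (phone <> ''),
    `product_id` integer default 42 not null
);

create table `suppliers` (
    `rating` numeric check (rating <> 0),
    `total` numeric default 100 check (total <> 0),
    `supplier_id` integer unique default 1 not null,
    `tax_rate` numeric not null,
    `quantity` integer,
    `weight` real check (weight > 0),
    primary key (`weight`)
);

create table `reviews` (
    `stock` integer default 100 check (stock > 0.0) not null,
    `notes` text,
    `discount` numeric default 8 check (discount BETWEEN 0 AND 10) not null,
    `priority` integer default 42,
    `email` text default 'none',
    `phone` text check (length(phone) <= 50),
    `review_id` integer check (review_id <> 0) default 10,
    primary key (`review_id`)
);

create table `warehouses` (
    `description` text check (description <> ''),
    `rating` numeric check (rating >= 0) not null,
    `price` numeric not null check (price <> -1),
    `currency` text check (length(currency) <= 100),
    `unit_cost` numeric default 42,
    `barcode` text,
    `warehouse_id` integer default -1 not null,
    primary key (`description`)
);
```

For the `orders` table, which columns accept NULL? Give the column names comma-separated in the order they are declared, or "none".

code, order_id, city, priority

- code: UNIQUE does not imply NOT NULL → nullable.
- order_id: no NOT NULL constraint applies → nullable.
- title: part of the PRIMARY KEY, which implies NOT NULL → not nullable.
- country: declared NOT NULL → not nullable.
- city: CHECK does not forbid NULL (a CHECK constraint passes when its expression is NULL) → nullable.
- priority: CHECK does not forbid NULL (a CHECK constraint passes when its expression is NULL) → nullable.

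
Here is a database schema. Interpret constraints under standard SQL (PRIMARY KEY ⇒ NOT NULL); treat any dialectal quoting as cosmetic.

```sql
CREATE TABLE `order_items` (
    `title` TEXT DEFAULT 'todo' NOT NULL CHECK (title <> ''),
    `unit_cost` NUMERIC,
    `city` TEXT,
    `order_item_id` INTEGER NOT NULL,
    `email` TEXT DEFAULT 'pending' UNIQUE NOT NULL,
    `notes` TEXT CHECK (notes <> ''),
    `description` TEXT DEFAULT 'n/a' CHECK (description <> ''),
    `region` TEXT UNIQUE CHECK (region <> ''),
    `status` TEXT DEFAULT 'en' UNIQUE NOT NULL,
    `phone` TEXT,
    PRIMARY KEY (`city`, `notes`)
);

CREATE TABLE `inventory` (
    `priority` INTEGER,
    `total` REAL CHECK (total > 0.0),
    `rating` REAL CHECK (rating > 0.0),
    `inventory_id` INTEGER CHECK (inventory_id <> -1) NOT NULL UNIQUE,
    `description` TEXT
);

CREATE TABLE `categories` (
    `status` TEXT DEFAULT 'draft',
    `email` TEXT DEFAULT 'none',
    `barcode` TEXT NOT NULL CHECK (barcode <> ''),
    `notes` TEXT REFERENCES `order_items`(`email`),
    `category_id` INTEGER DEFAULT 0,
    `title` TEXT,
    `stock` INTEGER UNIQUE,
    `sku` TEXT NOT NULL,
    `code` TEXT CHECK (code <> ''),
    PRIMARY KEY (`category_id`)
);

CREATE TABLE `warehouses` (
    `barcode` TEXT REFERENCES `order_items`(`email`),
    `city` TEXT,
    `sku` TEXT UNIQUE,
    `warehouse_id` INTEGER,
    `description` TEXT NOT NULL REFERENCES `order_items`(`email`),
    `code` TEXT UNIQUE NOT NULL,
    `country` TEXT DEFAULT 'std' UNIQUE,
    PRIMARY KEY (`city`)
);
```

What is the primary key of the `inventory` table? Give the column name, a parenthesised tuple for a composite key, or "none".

none

No column is declared PRIMARY KEY inline, and there is no table-level PRIMARY KEY clause in inventory.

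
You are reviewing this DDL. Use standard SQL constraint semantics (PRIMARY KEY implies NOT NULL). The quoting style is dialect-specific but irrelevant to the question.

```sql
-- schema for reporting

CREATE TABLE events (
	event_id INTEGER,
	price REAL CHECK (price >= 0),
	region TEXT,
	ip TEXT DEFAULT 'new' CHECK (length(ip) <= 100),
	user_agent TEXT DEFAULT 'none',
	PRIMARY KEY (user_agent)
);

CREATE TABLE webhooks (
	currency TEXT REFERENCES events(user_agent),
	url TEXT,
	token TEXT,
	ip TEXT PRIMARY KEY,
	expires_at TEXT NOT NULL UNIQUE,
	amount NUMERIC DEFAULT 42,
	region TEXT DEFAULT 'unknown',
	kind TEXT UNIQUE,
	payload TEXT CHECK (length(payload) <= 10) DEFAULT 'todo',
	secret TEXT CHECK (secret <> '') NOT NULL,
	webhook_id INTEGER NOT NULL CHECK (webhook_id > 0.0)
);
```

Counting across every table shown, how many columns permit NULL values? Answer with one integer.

events: 4 nullable (event_id, price, region, ip — PK (user_agent) and explicit NOT NULL columns excluded).
webhooks: 7 nullable (currency, url, token, amount, region, kind, payload — PK (ip) and explicit NOT NULL columns excluded).
Total: 4 + 7 = 11.

11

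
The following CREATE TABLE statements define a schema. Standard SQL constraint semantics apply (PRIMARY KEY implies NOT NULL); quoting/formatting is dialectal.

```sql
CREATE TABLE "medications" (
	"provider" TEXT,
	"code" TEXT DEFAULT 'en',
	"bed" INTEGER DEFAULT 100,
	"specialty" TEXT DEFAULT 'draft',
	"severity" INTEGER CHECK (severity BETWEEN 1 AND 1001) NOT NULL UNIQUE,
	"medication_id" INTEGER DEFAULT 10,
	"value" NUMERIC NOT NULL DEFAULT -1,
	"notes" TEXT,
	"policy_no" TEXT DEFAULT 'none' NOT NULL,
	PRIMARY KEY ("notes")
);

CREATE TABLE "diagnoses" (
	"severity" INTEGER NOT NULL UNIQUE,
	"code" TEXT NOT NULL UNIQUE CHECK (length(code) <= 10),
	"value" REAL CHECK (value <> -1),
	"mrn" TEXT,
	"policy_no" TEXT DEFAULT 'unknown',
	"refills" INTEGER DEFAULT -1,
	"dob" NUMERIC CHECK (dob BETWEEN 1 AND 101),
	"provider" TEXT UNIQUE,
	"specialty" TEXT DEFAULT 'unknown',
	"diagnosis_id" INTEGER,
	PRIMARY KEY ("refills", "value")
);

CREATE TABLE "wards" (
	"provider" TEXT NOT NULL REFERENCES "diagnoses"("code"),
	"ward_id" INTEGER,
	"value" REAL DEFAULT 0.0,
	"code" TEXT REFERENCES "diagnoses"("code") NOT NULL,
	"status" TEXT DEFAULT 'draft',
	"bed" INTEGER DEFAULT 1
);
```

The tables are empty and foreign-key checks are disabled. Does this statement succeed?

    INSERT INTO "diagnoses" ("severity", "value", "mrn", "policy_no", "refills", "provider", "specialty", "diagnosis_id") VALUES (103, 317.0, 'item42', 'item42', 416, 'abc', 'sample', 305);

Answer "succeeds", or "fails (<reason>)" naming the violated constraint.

code is omitted from the column list and has no DEFAULT, so it would receive NULL.
But code is declared NOT NULL.

fails (NOT NULL on code)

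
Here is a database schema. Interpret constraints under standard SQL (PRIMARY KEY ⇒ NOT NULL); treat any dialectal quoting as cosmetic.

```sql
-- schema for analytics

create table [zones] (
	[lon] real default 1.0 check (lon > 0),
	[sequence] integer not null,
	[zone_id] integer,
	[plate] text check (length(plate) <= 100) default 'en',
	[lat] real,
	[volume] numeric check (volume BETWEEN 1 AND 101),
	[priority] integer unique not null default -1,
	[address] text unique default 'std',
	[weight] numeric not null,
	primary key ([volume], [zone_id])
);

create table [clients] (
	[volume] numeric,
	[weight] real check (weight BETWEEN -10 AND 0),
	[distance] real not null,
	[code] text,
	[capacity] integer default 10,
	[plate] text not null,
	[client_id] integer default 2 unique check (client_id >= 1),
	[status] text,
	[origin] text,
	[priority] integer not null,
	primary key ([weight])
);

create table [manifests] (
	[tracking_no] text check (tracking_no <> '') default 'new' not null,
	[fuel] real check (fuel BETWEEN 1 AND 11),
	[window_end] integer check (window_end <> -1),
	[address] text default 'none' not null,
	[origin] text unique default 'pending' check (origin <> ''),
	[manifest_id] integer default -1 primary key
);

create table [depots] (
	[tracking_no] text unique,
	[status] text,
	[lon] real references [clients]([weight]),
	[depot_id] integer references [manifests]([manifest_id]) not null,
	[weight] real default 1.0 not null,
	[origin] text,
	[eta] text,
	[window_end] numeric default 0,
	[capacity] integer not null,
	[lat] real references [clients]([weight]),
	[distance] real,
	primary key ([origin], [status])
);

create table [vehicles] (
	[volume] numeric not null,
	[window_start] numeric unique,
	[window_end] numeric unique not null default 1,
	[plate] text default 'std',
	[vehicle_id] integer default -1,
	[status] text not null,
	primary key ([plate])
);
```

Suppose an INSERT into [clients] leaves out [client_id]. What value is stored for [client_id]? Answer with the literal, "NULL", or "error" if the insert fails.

2

client_id has an explicit DEFAULT 2.
When the column is omitted from an INSERT, that default is used.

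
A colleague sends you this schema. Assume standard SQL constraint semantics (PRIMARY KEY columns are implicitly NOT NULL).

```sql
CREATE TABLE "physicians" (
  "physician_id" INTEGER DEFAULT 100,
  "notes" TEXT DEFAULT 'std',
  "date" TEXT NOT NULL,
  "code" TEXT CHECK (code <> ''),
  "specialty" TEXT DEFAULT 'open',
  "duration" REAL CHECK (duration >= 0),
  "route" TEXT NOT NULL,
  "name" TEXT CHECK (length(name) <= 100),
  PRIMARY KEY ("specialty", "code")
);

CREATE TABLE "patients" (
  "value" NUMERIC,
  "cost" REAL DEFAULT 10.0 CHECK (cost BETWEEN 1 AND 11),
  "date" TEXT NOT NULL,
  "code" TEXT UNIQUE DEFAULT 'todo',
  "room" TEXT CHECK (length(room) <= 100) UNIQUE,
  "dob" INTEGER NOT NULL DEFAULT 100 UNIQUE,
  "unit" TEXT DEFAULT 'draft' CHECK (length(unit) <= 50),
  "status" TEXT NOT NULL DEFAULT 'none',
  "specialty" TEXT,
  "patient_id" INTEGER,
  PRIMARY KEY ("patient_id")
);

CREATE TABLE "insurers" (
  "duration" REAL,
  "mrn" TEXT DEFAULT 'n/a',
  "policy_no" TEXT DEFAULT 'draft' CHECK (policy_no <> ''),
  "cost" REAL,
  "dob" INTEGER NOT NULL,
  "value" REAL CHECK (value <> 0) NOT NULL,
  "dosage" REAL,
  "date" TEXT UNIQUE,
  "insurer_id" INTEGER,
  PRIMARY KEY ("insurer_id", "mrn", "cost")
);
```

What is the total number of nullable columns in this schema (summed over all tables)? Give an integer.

physicians: 4 nullable (physician_id, notes, duration, name — PK (specialty, code) and explicit NOT NULL columns excluded).
patients: 6 nullable (value, cost, code, room, unit, specialty — PK (patient_id) and explicit NOT NULL columns excluded).
insurers: 4 nullable (duration, policy_no, dosage, date — PK (insurer_id, mrn, cost) and explicit NOT NULL columns excluded).
Total: 4 + 6 + 4 = 14.

14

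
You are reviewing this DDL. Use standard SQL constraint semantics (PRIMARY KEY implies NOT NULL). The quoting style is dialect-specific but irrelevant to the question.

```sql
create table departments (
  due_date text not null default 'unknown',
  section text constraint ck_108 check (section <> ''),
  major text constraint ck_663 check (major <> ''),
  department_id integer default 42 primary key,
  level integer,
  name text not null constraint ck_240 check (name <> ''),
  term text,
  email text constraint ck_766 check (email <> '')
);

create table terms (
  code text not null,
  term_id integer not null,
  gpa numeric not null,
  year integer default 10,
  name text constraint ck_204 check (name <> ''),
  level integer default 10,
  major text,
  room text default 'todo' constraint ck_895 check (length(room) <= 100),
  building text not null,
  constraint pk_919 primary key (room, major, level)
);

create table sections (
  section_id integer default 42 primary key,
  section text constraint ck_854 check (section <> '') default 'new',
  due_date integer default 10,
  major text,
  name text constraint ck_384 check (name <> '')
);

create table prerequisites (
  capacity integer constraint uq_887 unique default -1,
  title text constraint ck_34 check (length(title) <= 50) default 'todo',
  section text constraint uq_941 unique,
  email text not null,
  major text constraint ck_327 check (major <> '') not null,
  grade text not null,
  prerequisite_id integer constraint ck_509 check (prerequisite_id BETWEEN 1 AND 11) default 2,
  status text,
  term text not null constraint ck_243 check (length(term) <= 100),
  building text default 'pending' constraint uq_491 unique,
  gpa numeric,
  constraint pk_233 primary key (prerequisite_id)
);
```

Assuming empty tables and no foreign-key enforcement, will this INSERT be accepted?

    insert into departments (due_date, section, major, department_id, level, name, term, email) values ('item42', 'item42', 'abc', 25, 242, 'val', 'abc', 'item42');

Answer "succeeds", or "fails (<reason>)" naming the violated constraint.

succeeds

NOT NULL columns: department_id is supplied; due_date is supplied; name is supplied.
CHECK constraints: 'item42' satisfies (section <> ''); 'abc' satisfies (major <> ''); 'val' satisfies (name <> ''); 'item42' satisfies (email <> '').
No constraint is violated.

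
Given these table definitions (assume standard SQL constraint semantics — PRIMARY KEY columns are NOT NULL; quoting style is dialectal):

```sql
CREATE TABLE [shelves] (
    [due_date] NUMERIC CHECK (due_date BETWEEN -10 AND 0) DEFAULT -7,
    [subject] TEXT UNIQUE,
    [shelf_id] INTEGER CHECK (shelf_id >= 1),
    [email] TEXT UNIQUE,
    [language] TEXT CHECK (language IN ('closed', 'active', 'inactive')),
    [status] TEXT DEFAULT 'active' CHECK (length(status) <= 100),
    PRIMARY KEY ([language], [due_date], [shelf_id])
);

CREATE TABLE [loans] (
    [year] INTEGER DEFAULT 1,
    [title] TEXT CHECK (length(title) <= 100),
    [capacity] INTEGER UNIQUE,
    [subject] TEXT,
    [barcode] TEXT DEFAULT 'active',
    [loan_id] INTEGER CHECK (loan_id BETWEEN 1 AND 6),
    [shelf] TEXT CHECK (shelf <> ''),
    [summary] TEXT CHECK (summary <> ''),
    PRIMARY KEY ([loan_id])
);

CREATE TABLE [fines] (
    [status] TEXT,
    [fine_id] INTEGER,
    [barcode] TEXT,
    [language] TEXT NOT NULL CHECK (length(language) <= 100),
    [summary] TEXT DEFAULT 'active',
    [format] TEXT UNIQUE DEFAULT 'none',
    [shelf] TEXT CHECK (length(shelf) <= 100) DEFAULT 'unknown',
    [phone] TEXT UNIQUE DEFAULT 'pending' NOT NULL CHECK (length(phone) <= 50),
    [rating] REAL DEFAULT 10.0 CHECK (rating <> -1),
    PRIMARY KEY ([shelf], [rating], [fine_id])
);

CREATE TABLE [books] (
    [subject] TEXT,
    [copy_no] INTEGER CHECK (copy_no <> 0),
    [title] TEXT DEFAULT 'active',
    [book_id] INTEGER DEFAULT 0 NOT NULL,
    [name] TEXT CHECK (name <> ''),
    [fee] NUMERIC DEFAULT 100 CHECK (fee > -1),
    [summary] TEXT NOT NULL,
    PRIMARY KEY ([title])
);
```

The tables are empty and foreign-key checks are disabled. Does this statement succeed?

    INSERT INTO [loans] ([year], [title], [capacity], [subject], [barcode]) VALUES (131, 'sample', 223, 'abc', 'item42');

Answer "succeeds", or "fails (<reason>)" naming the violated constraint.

fails (NOT NULL on loan_id)

loan_id is omitted from the column list and has no DEFAULT, so it would receive NULL.
But loan_id is part of the PRIMARY KEY (implied NOT NULL).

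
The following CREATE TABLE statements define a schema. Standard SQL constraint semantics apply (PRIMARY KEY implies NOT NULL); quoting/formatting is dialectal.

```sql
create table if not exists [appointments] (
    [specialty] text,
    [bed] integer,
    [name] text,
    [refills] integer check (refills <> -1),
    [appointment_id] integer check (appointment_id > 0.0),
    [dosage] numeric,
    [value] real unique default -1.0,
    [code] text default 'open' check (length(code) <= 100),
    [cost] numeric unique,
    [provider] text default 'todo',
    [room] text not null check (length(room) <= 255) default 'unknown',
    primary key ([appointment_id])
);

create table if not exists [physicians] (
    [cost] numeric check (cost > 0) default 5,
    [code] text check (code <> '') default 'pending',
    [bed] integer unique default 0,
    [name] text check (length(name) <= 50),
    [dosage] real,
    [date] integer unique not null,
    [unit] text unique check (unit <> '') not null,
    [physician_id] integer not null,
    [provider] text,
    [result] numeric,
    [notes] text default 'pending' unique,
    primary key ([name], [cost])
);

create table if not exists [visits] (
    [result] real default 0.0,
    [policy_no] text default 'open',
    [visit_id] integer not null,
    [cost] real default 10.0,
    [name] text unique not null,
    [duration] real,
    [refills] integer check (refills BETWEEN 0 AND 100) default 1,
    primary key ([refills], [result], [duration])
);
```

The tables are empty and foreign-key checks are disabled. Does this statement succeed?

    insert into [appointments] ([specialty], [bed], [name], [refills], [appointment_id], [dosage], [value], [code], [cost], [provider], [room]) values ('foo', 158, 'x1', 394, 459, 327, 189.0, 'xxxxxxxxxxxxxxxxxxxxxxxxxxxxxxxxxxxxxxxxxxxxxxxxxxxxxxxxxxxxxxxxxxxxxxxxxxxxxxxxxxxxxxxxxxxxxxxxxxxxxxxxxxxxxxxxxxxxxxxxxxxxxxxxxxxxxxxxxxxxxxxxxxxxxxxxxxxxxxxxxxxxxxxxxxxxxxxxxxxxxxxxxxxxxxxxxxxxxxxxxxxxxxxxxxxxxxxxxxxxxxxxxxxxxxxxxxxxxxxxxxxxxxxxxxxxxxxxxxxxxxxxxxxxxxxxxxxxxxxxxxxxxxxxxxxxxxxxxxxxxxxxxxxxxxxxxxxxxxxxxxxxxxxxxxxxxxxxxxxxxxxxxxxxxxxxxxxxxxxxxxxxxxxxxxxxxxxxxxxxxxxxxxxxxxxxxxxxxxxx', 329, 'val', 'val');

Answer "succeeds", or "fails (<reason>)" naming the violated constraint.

The value 'xxxxxxxxxxxxxxxxxxxxxxxxxxxxxxxxxxxxxxxxxxxxxxxxxxxxxxxxxxxxxxxxxxxxxxxxxxxxxxxxxxxxxxxxxxxxxxxxxxxxxxxxxxxxxxxxxxxxxxxxxxxxxxxxxxxxxxxxxxxxxxxxxxxxxxxxxxxxxxxxxxxxxxxxxxxxxxxxxxxxxxxxxxxxxxxxxxxxxxxxxxxxxxxxxxxxxxxxxxxxxxxxxxxxxxxxxxxxxxxxxxxxxxxxxxxxxxxxxxxxxxxxxxxxxxxxxxxxxxxxxxxxxxxxxxxxxxxxxxxxxxxxxxxxxxxxxxxxxxxxxxxxxxxxxxxxxxxxxxxxxxxxxxxxxxxxxxxxxxxxxxxxxxxxxxxxxxxxxxxxxxxxxxxxxxxxxxxxxxxx' for code violates CHECK (length(code) <= 100).

fails (CHECK on code)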